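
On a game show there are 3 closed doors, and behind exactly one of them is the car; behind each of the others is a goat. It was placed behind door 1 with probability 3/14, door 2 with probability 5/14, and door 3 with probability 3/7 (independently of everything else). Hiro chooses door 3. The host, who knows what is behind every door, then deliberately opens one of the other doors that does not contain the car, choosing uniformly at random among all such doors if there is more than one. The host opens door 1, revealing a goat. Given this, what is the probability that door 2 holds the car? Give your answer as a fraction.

5/8

Condition on the true location of the car.
If it is behind door 1 (prior 3/14): the host opened door 1, so this case is ruled out; weight (3/14)·0 = 0.
If it is behind door 2 (prior 5/14): the host has no choice, probability 1; weight (5/14)·1 = 5/14.
If it is behind door 3 (prior 3/7): the host has 2 equally likely choices, so probability 1/2; weight (3/7)·(1/2) = 3/14.
The weights sum to 4/7.
So P(the car behind door 2 | the host opened door 1) = (5/14) / (4/7) = 5/8.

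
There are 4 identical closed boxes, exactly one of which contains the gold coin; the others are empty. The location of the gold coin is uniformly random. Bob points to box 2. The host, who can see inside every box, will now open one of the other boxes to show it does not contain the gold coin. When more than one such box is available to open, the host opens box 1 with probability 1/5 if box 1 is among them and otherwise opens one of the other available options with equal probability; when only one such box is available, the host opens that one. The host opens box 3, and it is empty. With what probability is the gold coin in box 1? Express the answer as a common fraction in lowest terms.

Apply Bayes' rule, conditioning on where the gold coin actually is.
If it is in box 1 (prior 1/4): box 1 holds the prize so is unavailable; the host chooses uniformly among the 2 others, probability 1/2; weight (1/4)·(1/2) = 1/8.
If it is in box 2 (prior 1/4): box 1 is available but not opened; box 3 gets probability (1 − 1/5)/2 = 2/5; weight (1/4)·(2/5) = 1/10.
If it is in box 3 (prior 1/4): the host opened box 3, so this case is ruled out; weight (1/4)·0 = 0.
If it is in box 4 (prior 1/4): box 1 is available but not opened, probability 4/5; weight (1/4)·(4/5) = 1/5.
The weights sum to 17/40.
So P(the gold coin in box 1 | the host opened box 3) = (1/8) / (17/40) = 5/17.

5/17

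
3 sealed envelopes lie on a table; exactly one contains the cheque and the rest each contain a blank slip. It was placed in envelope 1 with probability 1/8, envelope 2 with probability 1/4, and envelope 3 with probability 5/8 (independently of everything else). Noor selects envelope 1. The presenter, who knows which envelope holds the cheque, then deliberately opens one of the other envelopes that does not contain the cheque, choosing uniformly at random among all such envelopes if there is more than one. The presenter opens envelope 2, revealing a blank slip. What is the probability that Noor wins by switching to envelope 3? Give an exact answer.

Apply Bayes' rule, conditioning on where the cheque actually is.
If it is in envelope 1 (prior 1/8): the presenter has 2 equally likely choices, so probability 1/2; weight (1/8)·(1/2) = 1/16.
If it is in envelope 2 (prior 1/4): the presenter opened envelope 2, so this case is ruled out; weight (1/4)·0 = 0.
If it is in envelope 3 (prior 5/8): the presenter has no choice, probability 1; weight (5/8)·1 = 5/8.
The weights sum to 11/16.
So P(the cheque in envelope 3 | the presenter opened envelope 2) = (5/8) / (11/16) = 10/11.

10/11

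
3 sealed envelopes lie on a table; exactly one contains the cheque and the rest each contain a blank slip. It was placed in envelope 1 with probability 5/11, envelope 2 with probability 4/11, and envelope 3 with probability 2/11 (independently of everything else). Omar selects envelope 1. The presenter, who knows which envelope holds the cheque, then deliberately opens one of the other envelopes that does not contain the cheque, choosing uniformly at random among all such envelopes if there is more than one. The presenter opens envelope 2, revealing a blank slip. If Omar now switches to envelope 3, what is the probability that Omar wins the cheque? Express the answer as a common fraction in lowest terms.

Condition on the true location of the cheque.
If it is in envelope 1 (prior 5/11): the presenter has 2 equally likely choices, so probability 1/2; weight (5/11)·(1/2) = 5/22.
If it is in envelope 2 (prior 4/11): the presenter opened envelope 2, so this case is ruled out; weight (4/11)·0 = 0.
If it is in envelope 3 (prior 2/11): the presenter has no choice, probability 1; weight (2/11)·1 = 2/11.
The weights sum to 9/22.
So P(the cheque in envelope 3 | the presenter opened envelope 2) = (2/11) / (9/22) = 4/9.

4/9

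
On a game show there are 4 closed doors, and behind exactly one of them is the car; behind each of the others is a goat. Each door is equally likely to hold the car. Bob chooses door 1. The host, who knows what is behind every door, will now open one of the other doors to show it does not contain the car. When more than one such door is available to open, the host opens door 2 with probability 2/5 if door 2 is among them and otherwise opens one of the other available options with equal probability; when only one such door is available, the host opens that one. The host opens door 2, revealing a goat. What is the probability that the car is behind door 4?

1/3

Apply Bayes' rule, conditioning on where the car actually is.
If it is behind any of doors 1, 3, and 4 (prior 1/4 each): door 2 is available, opened with probability 2/5; weight (1/4)·(2/5) = 1/10 each.
If it is behind door 2 (prior 1/4): the host opened door 2, so this case is ruled out; weight (1/4)·0 = 0.
The weights sum to 3/10.
So P(the car behind door 4 | the host opened door 2) = (1/10) / (3/10) = 1/3.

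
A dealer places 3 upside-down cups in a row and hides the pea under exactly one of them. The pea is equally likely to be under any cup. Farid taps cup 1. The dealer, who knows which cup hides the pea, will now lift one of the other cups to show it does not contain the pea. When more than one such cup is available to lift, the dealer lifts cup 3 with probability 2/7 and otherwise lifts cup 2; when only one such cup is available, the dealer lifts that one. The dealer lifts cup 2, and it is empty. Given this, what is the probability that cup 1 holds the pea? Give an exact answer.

Condition on the true location of the pea.
If it is under cup 1 (prior 1/3): cup 3 is available but not opened, probability 5/7; weight (1/3)·(5/7) = 5/21.
If it is under cup 2 (prior 1/3): the dealer opened cup 2, so this case is ruled out; weight (1/3)·0 = 0.
If it is under cup 3 (prior 1/3): only cup 2 is available, probability 1; weight (1/3)·1 = 1/3.
The weights sum to 4/7.
So P(the pea under cup 1 | the dealer opened cup 2) = (5/21) / (4/7) = 5/12.

5/12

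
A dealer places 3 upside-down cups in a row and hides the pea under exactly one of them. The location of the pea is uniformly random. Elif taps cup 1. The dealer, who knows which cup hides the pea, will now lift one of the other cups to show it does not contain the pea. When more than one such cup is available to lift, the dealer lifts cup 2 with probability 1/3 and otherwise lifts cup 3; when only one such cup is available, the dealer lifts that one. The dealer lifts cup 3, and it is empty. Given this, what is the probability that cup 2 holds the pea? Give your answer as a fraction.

Apply Bayes' rule, conditioning on where the pea actually is.
If it is under cup 1 (prior 1/3): cup 2 is available but not opened, probability 2/3; weight (1/3)·(2/3) = 2/9.
If it is under cup 2 (prior 1/3): only cup 3 is available, probability 1; weight (1/3)·1 = 1/3.
If it is under cup 3 (prior 1/3): the dealer opened cup 3, so this case is ruled out; weight (1/3)·0 = 0.
The weights sum to 5/9.
So P(the pea under cup 2 | the dealer opened cup 3) = (1/3) / (5/9) = 3/5.

3/5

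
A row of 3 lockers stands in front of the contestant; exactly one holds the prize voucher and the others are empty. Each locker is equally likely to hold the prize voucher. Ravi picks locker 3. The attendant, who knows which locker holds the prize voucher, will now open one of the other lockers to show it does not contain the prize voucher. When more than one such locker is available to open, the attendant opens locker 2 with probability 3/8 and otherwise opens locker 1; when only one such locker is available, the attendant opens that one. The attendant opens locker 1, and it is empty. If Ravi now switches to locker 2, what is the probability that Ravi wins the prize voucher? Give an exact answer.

Condition on the true location of the prize voucher.
If it is in locker 1 (prior 1/3): the attendant opened locker 1, so this case is ruled out; weight (1/3)·0 = 0.
If it is in locker 2 (prior 1/3): only locker 1 is available, probability 1; weight (1/3)·1 = 1/3.
If it is in locker 3 (prior 1/3): locker 2 is available but not opened, probability 5/8; weight (1/3)·(5/8) = 5/24.
The weights sum to 13/24.
So P(the prize voucher in locker 2 | the attendant opened locker 1) = (1/3) / (13/24) = 8/13.

8/13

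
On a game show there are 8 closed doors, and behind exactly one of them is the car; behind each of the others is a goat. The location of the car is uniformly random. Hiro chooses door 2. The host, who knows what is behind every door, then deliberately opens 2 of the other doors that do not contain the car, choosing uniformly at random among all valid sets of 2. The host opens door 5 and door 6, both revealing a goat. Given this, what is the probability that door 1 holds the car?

7/40

Apply Bayes' rule, conditioning on where the car actually is.
If it is behind any of doors 1, 3, 4, 7, and 8 (prior 1/8 each): the host has 15 equally likely choices, so probability 1/15; weight (1/8)·(1/15) = 1/120 each.
If it is behind door 2 (prior 1/8): the host has 21 equally likely choices, so probability 1/21; weight (1/8)·(1/21) = 1/168.
If it is behind either of doors 5 and 6 (prior 1/8 each): that door was opened and seen not to hold the prize — ruled out; weight (1/8)·0 = 0 each.
The weights sum to 1/21.
So P(the car behind door 1 | the host opened door 5 and door 6) = (1/120) / (1/21) = 7/40.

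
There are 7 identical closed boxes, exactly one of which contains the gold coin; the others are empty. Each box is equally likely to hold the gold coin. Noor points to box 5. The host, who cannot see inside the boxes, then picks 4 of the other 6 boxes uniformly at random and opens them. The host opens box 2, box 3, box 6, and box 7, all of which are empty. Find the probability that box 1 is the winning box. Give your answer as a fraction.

Condition on the true location of the gold coin.
If it is in any of boxes 1, 4, and 5 (prior 1/7 each): the host picks exactly this set with probability 1/15 regardless, and none is the prize; weight (1/7)·(1/15) = 1/105 each.
If it is in any of boxes 2, 3, 6, and 7 (prior 1/7 each): that box was opened and seen not to hold the prize — ruled out; weight (1/7)·0 = 0 each.
The weights sum to 1/35.
So P(the gold coin in box 1 | the host opened box 2, box 3, box 6, and box 7) = (1/105) / (1/35) = 1/3.

1/3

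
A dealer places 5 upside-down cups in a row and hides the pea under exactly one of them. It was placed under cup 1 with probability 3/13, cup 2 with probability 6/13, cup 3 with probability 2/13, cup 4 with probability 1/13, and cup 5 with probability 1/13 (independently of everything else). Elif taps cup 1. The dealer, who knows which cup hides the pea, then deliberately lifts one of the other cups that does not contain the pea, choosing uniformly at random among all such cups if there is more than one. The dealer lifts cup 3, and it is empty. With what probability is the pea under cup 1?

9/41

Apply Bayes' rule, conditioning on where the pea actually is.
If it is under cup 1 (prior 3/13): the dealer has 4 equally likely choices, so probability 1/4; weight (3/13)·(1/4) = 3/52.
If it is under cup 2 (prior 6/13): the dealer has 3 equally likely choices, so probability 1/3; weight (6/13)·(1/3) = 2/13.
If it is under cup 3 (prior 2/13): the dealer opened cup 3, so this case is ruled out; weight (2/13)·0 = 0.
If it is under either of cups 4 and 5 (prior 1/13 each): the dealer has 3 equally likely choices, so probability 1/3; weight (1/13)·(1/3) = 1/39 each.
The weights sum to 41/156.
So P(the pea under cup 1 | the dealer opened cup 3) = (3/52) / (41/156) = 9/41.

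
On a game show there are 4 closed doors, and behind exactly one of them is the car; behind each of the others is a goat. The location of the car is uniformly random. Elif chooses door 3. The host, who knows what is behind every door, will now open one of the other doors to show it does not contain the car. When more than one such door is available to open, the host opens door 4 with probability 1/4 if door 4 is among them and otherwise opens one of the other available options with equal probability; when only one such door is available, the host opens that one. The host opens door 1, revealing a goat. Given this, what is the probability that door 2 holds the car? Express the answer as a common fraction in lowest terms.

Condition on the true location of the car.
If it is behind door 1 (prior 1/4): the host opened door 1, so this case is ruled out; weight (1/4)·0 = 0.
If it is behind door 2 (prior 1/4): door 4 is available but not opened, probability 3/4; weight (1/4)·(3/4) = 3/16.
If it is behind door 3 (prior 1/4): door 4 is available but not opened; door 1 gets probability (1 − 1/4)/2 = 3/8; weight (1/4)·(3/8) = 3/32.
If it is behind door 4 (prior 1/4): door 4 holds the prize so is unavailable; the host chooses uniformly among the 2 others, probability 1/2; weight (1/4)·(1/2) = 1/8.
The weights sum to 13/32.
So P(the car behind door 2 | the host opened door 1) = (3/16) / (13/32) = 6/13.

6/13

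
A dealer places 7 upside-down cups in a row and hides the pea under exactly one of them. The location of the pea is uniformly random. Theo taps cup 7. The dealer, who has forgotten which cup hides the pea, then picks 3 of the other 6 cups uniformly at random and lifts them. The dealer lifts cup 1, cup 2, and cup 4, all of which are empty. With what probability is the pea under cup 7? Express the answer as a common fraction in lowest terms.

1/4

Because the dealer chose which cups to lift without knowing where the pea is, the choice is independent of the prize location. Learning that none of the 3 opened cups holds the pea simply rules out those 3 locations and leaves the remaining 4 cups still equally likely by symmetry.
So P(the pea under cup 7) = 1/4.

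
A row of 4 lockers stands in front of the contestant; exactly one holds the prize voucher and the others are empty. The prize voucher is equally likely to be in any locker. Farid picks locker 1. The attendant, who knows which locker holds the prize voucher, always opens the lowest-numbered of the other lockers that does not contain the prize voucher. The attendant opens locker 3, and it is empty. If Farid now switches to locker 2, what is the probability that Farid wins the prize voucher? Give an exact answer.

1

Apply Bayes' rule, conditioning on where the prize voucher actually is.
If it is in either of lockers 1 and 4 (prior 1/4 each): the attendant would have opened locker 2 instead, probability 0; weight (1/4)·0 = 0 each.
If it is in locker 2 (prior 1/4): locker 3 is the lowest-numbered option available, probability 1; weight (1/4)·1 = 1/4.
If it is in locker 3 (prior 1/4): the attendant opened locker 3, so this case is ruled out; weight (1/4)·0 = 0.
The weights sum to 1/4.
So P(the prize voucher in locker 2 | the attendant opened locker 3) = (1/4) / (1/4) = 1.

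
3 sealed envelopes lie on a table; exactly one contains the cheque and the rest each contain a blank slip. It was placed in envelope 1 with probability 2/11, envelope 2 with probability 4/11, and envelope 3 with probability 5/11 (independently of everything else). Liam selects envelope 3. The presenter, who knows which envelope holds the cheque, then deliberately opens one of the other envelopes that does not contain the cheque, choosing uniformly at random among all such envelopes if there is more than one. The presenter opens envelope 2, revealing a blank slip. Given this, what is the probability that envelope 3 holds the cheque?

Consider each possible location of the cheque in turn.
If it is in envelope 1 (prior 2/11): the presenter has no choice, probability 1; weight (2/11)·1 = 2/11.
If it is in envelope 2 (prior 4/11): the presenter opened envelope 2, so this case is ruled out; weight (4/11)·0 = 0.
If it is in envelope 3 (prior 5/11): the presenter has 2 equally likely choices, so probability 1/2; weight (5/11)·(1/2) = 5/22.
The weights sum to 9/22.
So P(the cheque in envelope 3 | the presenter opened envelope 2) = (5/22) / (9/22) = 5/9.

5/9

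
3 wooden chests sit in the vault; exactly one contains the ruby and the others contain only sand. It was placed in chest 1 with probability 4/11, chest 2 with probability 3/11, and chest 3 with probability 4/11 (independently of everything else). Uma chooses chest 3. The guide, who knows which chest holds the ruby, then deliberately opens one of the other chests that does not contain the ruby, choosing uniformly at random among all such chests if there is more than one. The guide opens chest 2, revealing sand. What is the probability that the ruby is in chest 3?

Condition on the true location of the ruby.
If it is in chest 1 (prior 4/11): the guide has no choice, probability 1; weight (4/11)·1 = 4/11.
If it is in chest 2 (prior 3/11): the guide opened chest 2, so this case is ruled out; weight (3/11)·0 = 0.
If it is in chest 3 (prior 4/11): the guide has 2 equally likely choices, so probability 1/2; weight (4/11)·(1/2) = 2/11.
The weights sum to 6/11.
So P(the ruby in chest 3 | the guide opened chest 2) = (2/11) / (6/11) = 1/3.

1/3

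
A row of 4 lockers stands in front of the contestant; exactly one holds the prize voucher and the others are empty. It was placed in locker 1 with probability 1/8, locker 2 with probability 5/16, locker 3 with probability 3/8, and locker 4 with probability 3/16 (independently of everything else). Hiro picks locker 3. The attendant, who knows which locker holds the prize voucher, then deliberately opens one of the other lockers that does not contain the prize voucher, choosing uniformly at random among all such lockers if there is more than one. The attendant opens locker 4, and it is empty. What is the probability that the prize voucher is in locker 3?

Consider each possible location of the prize voucher in turn.
If it is in locker 1 (prior 1/8): the attendant has 2 equally likely choices, so probability 1/2; weight (1/8)·(1/2) = 1/16.
If it is in locker 2 (prior 5/16): the attendant has 2 equally likely choices, so probability 1/2; weight (5/16)·(1/2) = 5/32.
If it is in locker 3 (prior 3/8): the attendant has 3 equally likely choices, so probability 1/3; weight (3/8)·(1/3) = 1/8.
If it is in locker 4 (prior 3/16): the attendant opened locker 4, so this case is ruled out; weight (3/16)·0 = 0.
The weights sum to 11/32.
So P(the prize voucher in locker 3 | the attendant opened locker 4) = (1/8) / (11/32) = 4/11.

4/11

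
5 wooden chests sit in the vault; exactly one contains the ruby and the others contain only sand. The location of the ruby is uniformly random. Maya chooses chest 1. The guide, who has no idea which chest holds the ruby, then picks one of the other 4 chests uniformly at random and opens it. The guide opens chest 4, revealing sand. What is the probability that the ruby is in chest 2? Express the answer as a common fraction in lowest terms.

1/4

Apply Bayes' rule, conditioning on where the ruby actually is.
If it is in any of chests 1, 2, 3, and 5 (prior 1/5 each): the guide picks chest 4 with probability 1/4 regardless, and it is not the prize; weight (1/5)·(1/4) = 1/20 each.
If it is in chest 4 (prior 1/5): the guide opened chest 4, so this case is ruled out; weight (1/5)·0 = 0.
The weights sum to 1/5.
So P(the ruby in chest 2 | the guide opened chest 4) = (1/20) / (1/5) = 1/4.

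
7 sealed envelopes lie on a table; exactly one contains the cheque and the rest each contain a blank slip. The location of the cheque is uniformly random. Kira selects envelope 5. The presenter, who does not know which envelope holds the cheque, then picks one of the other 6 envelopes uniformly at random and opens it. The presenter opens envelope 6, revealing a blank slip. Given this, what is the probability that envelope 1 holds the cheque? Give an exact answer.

1/6

Apply Bayes' rule, conditioning on where the cheque actually is.
If it is in any of envelopes 1, 2, 3, 4, 5, and 7 (prior 1/7 each): the presenter picks envelope 6 with probability 1/6 regardless, and it is not the prize; weight (1/7)·(1/6) = 1/42 each.
If it is in envelope 6 (prior 1/7): the presenter opened envelope 6, so this case is ruled out; weight (1/7)·0 = 0.
The weights sum to 1/7.
So P(the cheque in envelope 1 | the presenter opened envelope 6) = (1/42) / (1/7) = 1/6.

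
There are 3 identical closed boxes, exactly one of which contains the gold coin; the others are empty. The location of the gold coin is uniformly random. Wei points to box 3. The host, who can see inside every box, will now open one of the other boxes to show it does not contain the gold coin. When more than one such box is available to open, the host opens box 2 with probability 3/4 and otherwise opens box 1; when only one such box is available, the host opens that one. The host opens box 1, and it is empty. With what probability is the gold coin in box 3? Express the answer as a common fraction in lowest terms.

Apply Bayes' rule, conditioning on where the gold coin actually is.
If it is in box 1 (prior 1/3): the host opened box 1, so this case is ruled out; weight (1/3)·0 = 0.
If it is in box 2 (prior 1/3): only box 1 is available, probability 1; weight (1/3)·1 = 1/3.
If it is in box 3 (prior 1/3): box 2 is available but not opened, probability 1/4; weight (1/3)·(1/4) = 1/12.
The weights sum to 5/12.
So P(the gold coin in box 3 | the host opened box 1) = (1/12) / (5/12) = 1/5.

1/5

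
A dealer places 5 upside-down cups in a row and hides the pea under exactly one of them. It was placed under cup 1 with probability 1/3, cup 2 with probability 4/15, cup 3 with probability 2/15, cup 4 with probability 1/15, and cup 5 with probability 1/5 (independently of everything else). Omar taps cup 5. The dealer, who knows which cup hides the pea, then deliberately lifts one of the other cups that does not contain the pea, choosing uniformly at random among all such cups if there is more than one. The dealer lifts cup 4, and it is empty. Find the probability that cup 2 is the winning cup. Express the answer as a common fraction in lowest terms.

Apply Bayes' rule, conditioning on where the pea actually is.
If it is under cup 1 (prior 1/3): the dealer has 3 equally likely choices, so probability 1/3; weight (1/3)·(1/3) = 1/9.
If it is under cup 2 (prior 4/15): the dealer has 3 equally likely choices, so probability 1/3; weight (4/15)·(1/3) = 4/45.
If it is under cup 3 (prior 2/15): the dealer has 3 equally likely choices, so probability 1/3; weight (2/15)·(1/3) = 2/45.
If it is under cup 4 (prior 1/15): the dealer opened cup 4, so this case is ruled out; weight (1/15)·0 = 0.
If it is under cup 5 (prior 1/5): the dealer has 4 equally likely choices, so probability 1/4; weight (1/5)·(1/4) = 1/20.
The weights sum to 53/180.
So P(the pea under cup 2 | the dealer opened cup 4) = (4/45) / (53/180) = 16/53.

16/53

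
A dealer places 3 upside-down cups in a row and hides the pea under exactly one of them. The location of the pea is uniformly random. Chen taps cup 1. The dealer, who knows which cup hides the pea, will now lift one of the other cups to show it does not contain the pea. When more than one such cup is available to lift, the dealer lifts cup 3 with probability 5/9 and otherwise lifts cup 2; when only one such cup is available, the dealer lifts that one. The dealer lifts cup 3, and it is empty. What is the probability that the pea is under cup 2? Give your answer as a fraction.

9/14

Apply Bayes' rule, conditioning on where the pea actually is.
If it is under cup 1 (prior 1/3): cup 3 is available, opened with probability 5/9; weight (1/3)·(5/9) = 5/27.
If it is under cup 2 (prior 1/3): only cup 3 is available, probability 1; weight (1/3)·1 = 1/3.
If it is under cup 3 (prior 1/3): the dealer opened cup 3, so this case is ruled out; weight (1/3)·0 = 0.
The weights sum to 14/27.
So P(the pea under cup 2 | the dealer opened cup 3) = (1/3) / (14/27) = 9/14.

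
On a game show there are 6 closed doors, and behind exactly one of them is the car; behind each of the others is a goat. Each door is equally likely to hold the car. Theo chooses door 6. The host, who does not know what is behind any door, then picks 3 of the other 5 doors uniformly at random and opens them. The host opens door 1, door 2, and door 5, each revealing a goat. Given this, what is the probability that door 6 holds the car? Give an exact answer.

Condition on the true location of the car.
If it is behind any of doors 1, 2, and 5 (prior 1/6 each): that door was opened and seen not to hold the prize — ruled out; weight (1/6)·0 = 0 each.
If it is behind any of doors 3, 4, and 6 (prior 1/6 each): the host picks exactly this set with probability 1/10 regardless, and none is the prize; weight (1/6)·(1/10) = 1/60 each.
The weights sum to 1/20.
So P(the car behind door 6 | the host opened door 1, door 2, and door 5) = (1/60) / (1/20) = 1/3.

1/3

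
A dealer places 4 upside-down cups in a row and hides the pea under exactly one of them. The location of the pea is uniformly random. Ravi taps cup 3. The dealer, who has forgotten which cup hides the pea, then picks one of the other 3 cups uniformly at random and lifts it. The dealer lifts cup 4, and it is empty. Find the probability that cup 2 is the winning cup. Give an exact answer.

Apply Bayes' rule, conditioning on where the pea actually is.
If it is under any of cups 1, 2, and 3 (prior 1/4 each): the dealer picks cup 4 with probability 1/3 regardless, and it is not the prize; weight (1/4)·(1/3) = 1/12 each.
If it is under cup 4 (prior 1/4): the dealer opened cup 4, so this case is ruled out; weight (1/4)·0 = 0.
The weights sum to 1/4.
So P(the pea under cup 2 | the dealer opened cup 4) = (1/12) / (1/4) = 1/3.

1/3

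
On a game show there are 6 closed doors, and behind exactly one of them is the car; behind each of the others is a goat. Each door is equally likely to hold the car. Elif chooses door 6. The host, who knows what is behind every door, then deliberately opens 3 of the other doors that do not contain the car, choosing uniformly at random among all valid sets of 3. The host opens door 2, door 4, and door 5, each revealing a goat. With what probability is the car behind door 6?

Consider each possible location of the car in turn.
If it is behind either of doors 1 and 3 (prior 1/6 each): the host has 4 equally likely choices, so probability 1/4; weight (1/6)·(1/4) = 1/24 each.
If it is behind any of doors 2, 4, and 5 (prior 1/6 each): that door was opened and seen not to hold the prize — ruled out; weight (1/6)·0 = 0 each.
If it is behind door 6 (prior 1/6): the host has 10 equally likely choices, so probability 1/10; weight (1/6)·(1/10) = 1/60.
The weights sum to 1/10.
So P(the car behind door 6 | the host opened door 2, door 4, and door 5) = (1/60) / (1/10) = 1/6.

1/6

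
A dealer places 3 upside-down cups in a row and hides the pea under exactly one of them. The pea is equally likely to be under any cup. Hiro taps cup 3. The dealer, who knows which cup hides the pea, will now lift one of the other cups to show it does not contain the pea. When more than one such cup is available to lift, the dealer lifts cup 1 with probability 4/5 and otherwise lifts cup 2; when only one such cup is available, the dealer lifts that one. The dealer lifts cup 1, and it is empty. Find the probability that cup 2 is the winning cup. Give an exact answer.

5/9

Condition on the true location of the pea.
If it is under cup 1 (prior 1/3): the dealer opened cup 1, so this case is ruled out; weight (1/3)·0 = 0.
If it is under cup 2 (prior 1/3): only cup 1 is available, probability 1; weight (1/3)·1 = 1/3.
If it is under cup 3 (prior 1/3): cup 1 is available, opened with probability 4/5; weight (1/3)·(4/5) = 4/15.
The weights sum to 3/5.
So P(the pea under cup 2 | the dealer opened cup 1) = (1/3) / (3/5) = 5/9.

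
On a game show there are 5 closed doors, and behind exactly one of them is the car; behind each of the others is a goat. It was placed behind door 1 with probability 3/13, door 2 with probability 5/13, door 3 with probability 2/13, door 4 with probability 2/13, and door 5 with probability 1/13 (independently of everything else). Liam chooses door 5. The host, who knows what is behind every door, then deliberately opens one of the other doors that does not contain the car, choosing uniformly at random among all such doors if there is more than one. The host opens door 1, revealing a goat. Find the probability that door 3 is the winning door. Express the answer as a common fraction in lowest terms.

8/39

Condition on the true location of the car.
If it is behind door 1 (prior 3/13): the host opened door 1, so this case is ruled out; weight (3/13)·0 = 0.
If it is behind door 2 (prior 5/13): the host has 3 equally likely choices, so probability 1/3; weight (5/13)·(1/3) = 5/39.
If it is behind either of doors 3 and 4 (prior 2/13 each): the host has 3 equally likely choices, so probability 1/3; weight (2/13)·(1/3) = 2/39 each.
If it is behind door 5 (prior 1/13): the host has 4 equally likely choices, so probability 1/4; weight (1/13)·(1/4) = 1/52.
The weights sum to 1/4.
So P(the car behind door 3 | the host opened door 1) = (2/39) / (1/4) = 8/39.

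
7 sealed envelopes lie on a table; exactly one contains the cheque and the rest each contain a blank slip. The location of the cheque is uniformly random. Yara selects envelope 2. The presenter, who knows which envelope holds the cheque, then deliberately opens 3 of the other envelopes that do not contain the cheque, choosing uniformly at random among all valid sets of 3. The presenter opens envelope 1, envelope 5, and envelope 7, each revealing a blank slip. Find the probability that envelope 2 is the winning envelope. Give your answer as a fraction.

Consider each possible location of the cheque in turn.
If it is in any of envelopes 1, 5, and 7 (prior 1/7 each): that envelope was opened and seen not to hold the prize — ruled out; weight (1/7)·0 = 0 each.
If it is in envelope 2 (prior 1/7): the presenter has 20 equally likely choices, so probability 1/20; weight (1/7)·(1/20) = 1/140.
If it is in any of envelopes 3, 4, and 6 (prior 1/7 each): the presenter has 10 equally likely choices, so probability 1/10; weight (1/7)·(1/10) = 1/70 each.
The weights sum to 1/20.
So P(the cheque in envelope 2 | the presenter opened envelope 1, envelope 5, and envelope 7) = (1/140) / (1/20) = 1/7.

1/7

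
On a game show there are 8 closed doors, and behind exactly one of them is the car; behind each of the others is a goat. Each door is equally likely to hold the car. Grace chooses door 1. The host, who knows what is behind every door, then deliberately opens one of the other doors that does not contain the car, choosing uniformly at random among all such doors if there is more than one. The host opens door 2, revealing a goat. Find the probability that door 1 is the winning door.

1/8

Consider each possible location of the car in turn.
If it is behind door 1 (prior 1/8): the host has 7 equally likely choices, so probability 1/7; weight (1/8)·(1/7) = 1/56.
If it is behind door 2 (prior 1/8): the host opened door 2, so this case is ruled out; weight (1/8)·0 = 0.
If it is behind any of doors 3, 4, 5, 6, 7, and 8 (prior 1/8 each): the host has 6 equally likely choices, so probability 1/6; weight (1/8)·(1/6) = 1/48 each.
The weights sum to 1/7.
So P(the car behind door 1 | the host opened door 2) = (1/56) / (1/7) = 1/8.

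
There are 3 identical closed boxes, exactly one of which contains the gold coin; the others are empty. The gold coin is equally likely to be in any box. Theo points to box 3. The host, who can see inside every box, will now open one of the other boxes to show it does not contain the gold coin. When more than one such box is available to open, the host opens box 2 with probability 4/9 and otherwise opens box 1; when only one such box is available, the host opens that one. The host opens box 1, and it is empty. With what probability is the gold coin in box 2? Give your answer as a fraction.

9/14

Consider each possible location of the gold coin in turn.
If it is in box 1 (prior 1/3): the host opened box 1, so this case is ruled out; weight (1/3)·0 = 0.
If it is in box 2 (prior 1/3): only box 1 is available, probability 1; weight (1/3)·1 = 1/3.
If it is in box 3 (prior 1/3): box 2 is available but not opened, probability 5/9; weight (1/3)·(5/9) = 5/27.
The weights sum to 14/27.
So P(the gold coin in box 2 | the host opened box 1) = (1/3) / (14/27) = 9/14.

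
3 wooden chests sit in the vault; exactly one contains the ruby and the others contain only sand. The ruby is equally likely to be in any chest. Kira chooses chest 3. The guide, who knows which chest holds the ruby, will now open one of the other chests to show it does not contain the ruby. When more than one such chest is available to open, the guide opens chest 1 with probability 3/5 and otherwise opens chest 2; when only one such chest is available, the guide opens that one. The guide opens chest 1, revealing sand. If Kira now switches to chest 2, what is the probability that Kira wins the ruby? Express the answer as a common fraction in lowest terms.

5/8

Condition on the true location of the ruby.
If it is in chest 1 (prior 1/3): the guide opened chest 1, so this case is ruled out; weight (1/3)·0 = 0.
If it is in chest 2 (prior 1/3): only chest 1 is available, probability 1; weight (1/3)·1 = 1/3.
If it is in chest 3 (prior 1/3): chest 1 is available, opened with probability 3/5; weight (1/3)·(3/5) = 1/5.
The weights sum to 8/15.
So P(the ruby in chest 2 | the guide opened chest 1) = (1/3) / (8/15) = 5/8.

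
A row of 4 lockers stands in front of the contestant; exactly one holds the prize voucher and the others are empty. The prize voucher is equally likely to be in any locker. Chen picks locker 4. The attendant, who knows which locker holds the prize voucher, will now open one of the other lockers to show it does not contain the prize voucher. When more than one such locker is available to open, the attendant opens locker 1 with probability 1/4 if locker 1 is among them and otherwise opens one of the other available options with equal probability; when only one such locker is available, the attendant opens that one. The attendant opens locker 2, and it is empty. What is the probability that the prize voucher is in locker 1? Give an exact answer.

4/13

Consider each possible location of the prize voucher in turn.
If it is in locker 1 (prior 1/4): locker 1 holds the prize so is unavailable; the attendant chooses uniformly among the 2 others, probability 1/2; weight (1/4)·(1/2) = 1/8.
If it is in locker 2 (prior 1/4): the attendant opened locker 2, so this case is ruled out; weight (1/4)·0 = 0.
If it is in locker 3 (prior 1/4): locker 1 is available but not opened, probability 3/4; weight (1/4)·(3/4) = 3/16.
If it is in locker 4 (prior 1/4): locker 1 is available but not opened; locker 2 gets probability (1 − 1/4)/2 = 3/8; weight (1/4)·(3/8) = 3/32.
The weights sum to 13/32.
So P(the prize voucher in locker 1 | the attendant opened locker 2) = (1/8) / (13/32) = 4/13.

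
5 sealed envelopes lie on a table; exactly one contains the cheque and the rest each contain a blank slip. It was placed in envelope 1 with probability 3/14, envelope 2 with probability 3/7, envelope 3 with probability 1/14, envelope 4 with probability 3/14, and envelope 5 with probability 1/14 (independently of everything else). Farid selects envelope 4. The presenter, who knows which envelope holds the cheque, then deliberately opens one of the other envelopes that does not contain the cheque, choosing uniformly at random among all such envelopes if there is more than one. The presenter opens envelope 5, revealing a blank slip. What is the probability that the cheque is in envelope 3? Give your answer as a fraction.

Apply Bayes' rule, conditioning on where the cheque actually is.
If it is in envelope 1 (prior 3/14): the presenter has 3 equally likely choices, so probability 1/3; weight (3/14)·(1/3) = 1/14.
If it is in envelope 2 (prior 3/7): the presenter has 3 equally likely choices, so probability 1/3; weight (3/7)·(1/3) = 1/7.
If it is in envelope 3 (prior 1/14): the presenter has 3 equally likely choices, so probability 1/3; weight (1/14)·(1/3) = 1/42.
If it is in envelope 4 (prior 3/14): the presenter has 4 equally likely choices, so probability 1/4; weight (3/14)·(1/4) = 3/56.
If it is in envelope 5 (prior 1/14): the presenter opened envelope 5, so this case is ruled out; weight (1/14)·0 = 0.
The weights sum to 7/24.
So P(the cheque in envelope 3 | the presenter opened envelope 5) = (1/42) / (7/24) = 4/49.

4/49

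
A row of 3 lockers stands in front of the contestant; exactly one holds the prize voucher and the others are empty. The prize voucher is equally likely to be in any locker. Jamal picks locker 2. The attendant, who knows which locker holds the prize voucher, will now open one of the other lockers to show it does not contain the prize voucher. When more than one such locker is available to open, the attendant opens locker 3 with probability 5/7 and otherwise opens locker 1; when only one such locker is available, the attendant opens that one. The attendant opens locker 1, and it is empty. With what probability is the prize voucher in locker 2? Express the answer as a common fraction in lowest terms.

2/9

Condition on the true location of the prize voucher.
If it is in locker 1 (prior 1/3): the attendant opened locker 1, so this case is ruled out; weight (1/3)·0 = 0.
If it is in locker 2 (prior 1/3): locker 3 is available but not opened, probability 2/7; weight (1/3)·(2/7) = 2/21.
If it is in locker 3 (prior 1/3): only locker 1 is available, probability 1; weight (1/3)·1 = 1/3.
The weights sum to 3/7.
So P(the prize voucher in locker 2 | the attendant opened locker 1) = (2/21) / (3/7) = 2/9.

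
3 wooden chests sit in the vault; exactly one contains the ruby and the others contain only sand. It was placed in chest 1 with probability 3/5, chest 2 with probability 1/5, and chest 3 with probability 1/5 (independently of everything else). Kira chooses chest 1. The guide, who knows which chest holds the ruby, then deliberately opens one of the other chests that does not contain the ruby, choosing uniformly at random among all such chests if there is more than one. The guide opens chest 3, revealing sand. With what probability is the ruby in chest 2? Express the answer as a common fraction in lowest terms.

2/5

Consider each possible location of the ruby in turn.
If it is in chest 1 (prior 3/5): the guide has 2 equally likely choices, so probability 1/2; weight (3/5)·(1/2) = 3/10.
If it is in chest 2 (prior 1/5): the guide has no choice, probability 1; weight (1/5)·1 = 1/5.
If it is in chest 3 (prior 1/5): the guide opened chest 3, so this case is ruled out; weight (1/5)·0 = 0.
The weights sum to 1/2.
So P(the ruby in chest 2 | the guide opened chest 3) = (1/5) / (1/2) = 2/5.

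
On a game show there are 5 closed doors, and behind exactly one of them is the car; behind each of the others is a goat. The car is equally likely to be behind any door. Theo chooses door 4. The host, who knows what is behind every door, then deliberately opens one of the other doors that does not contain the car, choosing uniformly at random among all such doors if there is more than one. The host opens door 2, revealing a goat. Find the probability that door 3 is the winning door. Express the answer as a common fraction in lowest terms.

4/15

Apply Bayes' rule, conditioning on where the car actually is.
If it is behind any of doors 1, 3, and 5 (prior 1/5 each): the host has 3 equally likely choices, so probability 1/3; weight (1/5)·(1/3) = 1/15 each.
If it is behind door 2 (prior 1/5): the host opened door 2, so this case is ruled out; weight (1/5)·0 = 0.
If it is behind door 4 (prior 1/5): the host has 4 equally likely choices, so probability 1/4; weight (1/5)·(1/4) = 1/20.
The weights sum to 1/4.
So P(the car behind door 3 | the host opened door 2) = (1/15) / (1/4) = 4/15.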